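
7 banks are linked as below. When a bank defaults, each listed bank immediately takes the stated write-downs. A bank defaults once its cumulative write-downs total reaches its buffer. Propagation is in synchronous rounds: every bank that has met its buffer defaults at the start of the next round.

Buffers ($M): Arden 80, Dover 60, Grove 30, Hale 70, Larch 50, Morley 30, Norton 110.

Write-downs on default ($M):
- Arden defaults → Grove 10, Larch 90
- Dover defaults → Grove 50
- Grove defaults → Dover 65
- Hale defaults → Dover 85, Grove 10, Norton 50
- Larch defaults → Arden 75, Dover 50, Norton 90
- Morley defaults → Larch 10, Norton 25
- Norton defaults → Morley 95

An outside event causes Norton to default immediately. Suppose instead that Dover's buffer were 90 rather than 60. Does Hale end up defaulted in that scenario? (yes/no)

no

With Dover's buffer at 90:
Round 1 — Norton defaults (initial).
  Morley: +95 → 95 ≥ 30
Round 2 — Morley defaults.
  Larch: +10 → 10 < 50
No further defaults.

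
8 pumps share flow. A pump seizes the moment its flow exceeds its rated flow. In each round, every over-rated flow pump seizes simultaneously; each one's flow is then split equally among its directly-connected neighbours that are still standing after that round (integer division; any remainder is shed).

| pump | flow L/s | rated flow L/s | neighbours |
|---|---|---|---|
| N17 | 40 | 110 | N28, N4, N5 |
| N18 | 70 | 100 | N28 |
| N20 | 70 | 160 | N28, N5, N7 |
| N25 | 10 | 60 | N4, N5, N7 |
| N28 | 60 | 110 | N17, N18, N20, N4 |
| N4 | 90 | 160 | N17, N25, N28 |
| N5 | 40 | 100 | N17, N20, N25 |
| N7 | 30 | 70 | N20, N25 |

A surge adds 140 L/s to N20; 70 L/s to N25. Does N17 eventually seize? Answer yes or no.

yes

Round 1 — N20 at 210 > 160; N25 at 80 > 60. N20, N25 seize.
  N20 sheds 210 L/s to N28, N5, N7: 70 each.
    N28: 60+70 = 130 > 110
    N5: 40+70 = 110 > 100
    N7: 30+70 = 100 > 70
  N25 sheds 80 L/s to N4, N5, N7: 26 each (2 lost).
    N4: 90+26 = 116 ≤ 160
    N5: 110+26 = 136 > 100
    N7: 100+26 = 126 > 70
Round 2 — N28, N5, N7 seize.
  N28 sheds 130 L/s to N17, N18, N4: 43 each (1 lost).
    N17: 40+43 = 83 ≤ 110
    N18: 70+43 = 113 > 100
    N4: 116+43 = 159 ≤ 160
  N5 sheds 136 L/s to N17: 136 each.
    N17: 83+136 = 219 > 110
  N7 sheds 126 L/s: no online neighbours, lost.
Round 3 — N17, N18 seize.
  N17 sheds 219 L/s to N4: 219 each.
    N4: 159+219 = 378 > 160
  N18 sheds 113 L/s: no online neighbours, lost.
Round 4 — N4 seizes.
  N4 sheds 378 L/s: no online neighbours, lost.
No further seizures.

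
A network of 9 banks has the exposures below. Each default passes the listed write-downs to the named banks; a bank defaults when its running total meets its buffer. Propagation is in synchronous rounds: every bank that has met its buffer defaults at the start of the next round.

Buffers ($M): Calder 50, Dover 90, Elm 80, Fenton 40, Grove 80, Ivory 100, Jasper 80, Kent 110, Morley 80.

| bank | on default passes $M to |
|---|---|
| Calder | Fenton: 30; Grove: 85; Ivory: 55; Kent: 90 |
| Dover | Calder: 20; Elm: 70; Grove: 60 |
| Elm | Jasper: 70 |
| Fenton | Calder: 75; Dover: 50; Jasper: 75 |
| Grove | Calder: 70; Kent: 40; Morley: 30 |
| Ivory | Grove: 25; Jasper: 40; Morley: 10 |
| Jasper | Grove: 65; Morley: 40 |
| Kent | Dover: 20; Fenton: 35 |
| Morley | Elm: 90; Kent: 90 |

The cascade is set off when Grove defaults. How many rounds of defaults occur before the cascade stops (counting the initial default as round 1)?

4

Round 1 — Grove defaults (initial).
  Calder: +70 → 70 ≥ 50
  Kent: +40 → 40 < 110
  Morley: +30 → 30 < 80
Round 2 — Calder defaults.
  Fenton: +30 → 30 < 40
  Ivory: +55 → 55 < 100
  Kent: +90 → 130 ≥ 110
Round 3 — Kent defaults.
  Dover: +20 → 20 < 90
  Fenton: +35 → 65 ≥ 40
Round 4 — Fenton defaults.
  Dover: +50 → 70 < 90
  Jasper: +75 → 75 < 80
No further defaults.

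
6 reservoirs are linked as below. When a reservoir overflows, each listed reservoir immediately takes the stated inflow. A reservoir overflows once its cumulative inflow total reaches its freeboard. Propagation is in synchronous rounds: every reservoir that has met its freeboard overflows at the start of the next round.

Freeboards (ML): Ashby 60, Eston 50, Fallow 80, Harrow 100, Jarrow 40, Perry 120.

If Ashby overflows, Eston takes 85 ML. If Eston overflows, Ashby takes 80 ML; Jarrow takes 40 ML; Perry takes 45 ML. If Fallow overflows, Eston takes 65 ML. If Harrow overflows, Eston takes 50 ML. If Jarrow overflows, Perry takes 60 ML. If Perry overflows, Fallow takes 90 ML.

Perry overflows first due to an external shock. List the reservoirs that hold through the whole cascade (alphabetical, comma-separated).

Round 1 — Perry overflows (initial).
  Fallow: +90 → 90 ≥ 80
Round 2 — Fallow overflows.
  Eston: +65 → 65 ≥ 50
Round 3 — Eston overflows.
  Ashby: +80 → 80 ≥ 60
  Jarrow: +40 → 40 ≥ 40
Round 4 — Ashby, Jarrow overflow.
No further overflows.

Harrow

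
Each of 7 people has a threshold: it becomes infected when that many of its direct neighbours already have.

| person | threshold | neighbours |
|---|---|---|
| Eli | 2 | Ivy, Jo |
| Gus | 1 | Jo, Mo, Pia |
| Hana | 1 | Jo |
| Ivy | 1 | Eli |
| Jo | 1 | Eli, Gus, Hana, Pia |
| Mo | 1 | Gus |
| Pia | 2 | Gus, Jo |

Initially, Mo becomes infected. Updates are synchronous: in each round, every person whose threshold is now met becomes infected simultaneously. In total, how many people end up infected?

Round 1 — Mo becomes infected (initial).
Round 2 — checking thresholds:
  Gus: 1 of 3 neighbours ≥ 1, becomes infected.
Round 3 — checking thresholds:
  Jo: 1 of 4 neighbours ≥ 1, becomes infected.
  Pia: 1 of 2 neighbours < 2, below threshold.
Round 4 — checking thresholds:
  Eli: 1 of 2 neighbours < 2, below threshold.
  Hana: 1 of 1 neighbours ≥ 1, becomes infected.
  Pia: 2 of 2 neighbours ≥ 2, becomes infected.
Round 5 — no new infections; cascade stops.

5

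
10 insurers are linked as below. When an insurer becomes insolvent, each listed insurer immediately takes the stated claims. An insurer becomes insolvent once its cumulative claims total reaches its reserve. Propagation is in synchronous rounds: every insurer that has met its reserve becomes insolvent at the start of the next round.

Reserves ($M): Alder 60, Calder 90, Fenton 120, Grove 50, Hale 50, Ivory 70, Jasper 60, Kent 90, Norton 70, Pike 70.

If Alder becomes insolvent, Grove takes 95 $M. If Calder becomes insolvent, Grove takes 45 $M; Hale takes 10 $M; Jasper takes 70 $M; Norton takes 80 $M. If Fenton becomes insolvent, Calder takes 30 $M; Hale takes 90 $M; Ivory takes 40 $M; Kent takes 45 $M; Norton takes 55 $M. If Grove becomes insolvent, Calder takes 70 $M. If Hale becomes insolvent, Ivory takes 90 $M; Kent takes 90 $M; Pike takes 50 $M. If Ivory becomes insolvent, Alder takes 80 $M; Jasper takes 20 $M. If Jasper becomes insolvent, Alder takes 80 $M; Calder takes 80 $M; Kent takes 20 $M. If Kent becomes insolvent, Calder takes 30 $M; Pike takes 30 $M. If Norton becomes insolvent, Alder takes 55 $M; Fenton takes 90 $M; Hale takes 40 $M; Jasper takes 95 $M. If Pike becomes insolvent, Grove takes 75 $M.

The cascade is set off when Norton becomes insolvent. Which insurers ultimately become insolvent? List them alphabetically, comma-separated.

Alder, Calder, Grove, Hale, Ivory, Jasper, Kent, Norton, Pike

Round 1 — Norton becomes insolvent (initial).
  Alder: +55 → 55 < 60
  Fenton: +90 → 90 < 120
  Hale: +40 → 40 < 50
  Jasper: +95 → 95 ≥ 60
Round 2 — Jasper becomes insolvent.
  Alder: +80 → 135 ≥ 60
  Calder: +80 → 80 < 90
  Kent: +20 → 20 < 90
Round 3 — Alder becomes insolvent.
  Grove: +95 → 95 ≥ 50
Round 4 — Grove becomes insolvent.
  Calder: +70 → 150 ≥ 90
Round 5 — Calder becomes insolvent.
  Hale: +10 → 50 ≥ 50
Round 6 — Hale becomes insolvent.
  Ivory: +90 → 90 ≥ 70
  Kent: +90 → 110 ≥ 90
  Pike: +50 → 50 < 70
Round 7 — Ivory, Kent become insolvent.
  Pike: +30 → 80 ≥ 70
Round 8 — Pike becomes insolvent.
No further insolvencies.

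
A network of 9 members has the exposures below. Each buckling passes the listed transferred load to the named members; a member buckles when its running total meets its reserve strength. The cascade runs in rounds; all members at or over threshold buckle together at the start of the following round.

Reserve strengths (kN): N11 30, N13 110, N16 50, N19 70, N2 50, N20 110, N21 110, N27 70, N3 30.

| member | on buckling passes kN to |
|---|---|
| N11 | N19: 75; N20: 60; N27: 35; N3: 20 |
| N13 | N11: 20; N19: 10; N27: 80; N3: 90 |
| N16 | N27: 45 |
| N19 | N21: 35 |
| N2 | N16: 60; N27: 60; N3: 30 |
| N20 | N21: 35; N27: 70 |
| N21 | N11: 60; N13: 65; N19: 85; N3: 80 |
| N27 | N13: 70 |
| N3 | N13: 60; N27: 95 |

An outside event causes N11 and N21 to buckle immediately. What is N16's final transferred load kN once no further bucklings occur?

Round 1 — N11, N21 buckle (initial).
  N13: +65 → 65 < 110
  N19: +75+85 → 160 ≥ 70
  N20: +60 → 60 < 110
  N27: +35 → 35 < 70
  N3: +20+80 → 100 ≥ 30
Round 2 — N19, N3 buckle.
  N13: +60 → 125 ≥ 110
  N27: +95 → 130 ≥ 70
Round 3 — N13, N27 buckle.
No further bucklings.

0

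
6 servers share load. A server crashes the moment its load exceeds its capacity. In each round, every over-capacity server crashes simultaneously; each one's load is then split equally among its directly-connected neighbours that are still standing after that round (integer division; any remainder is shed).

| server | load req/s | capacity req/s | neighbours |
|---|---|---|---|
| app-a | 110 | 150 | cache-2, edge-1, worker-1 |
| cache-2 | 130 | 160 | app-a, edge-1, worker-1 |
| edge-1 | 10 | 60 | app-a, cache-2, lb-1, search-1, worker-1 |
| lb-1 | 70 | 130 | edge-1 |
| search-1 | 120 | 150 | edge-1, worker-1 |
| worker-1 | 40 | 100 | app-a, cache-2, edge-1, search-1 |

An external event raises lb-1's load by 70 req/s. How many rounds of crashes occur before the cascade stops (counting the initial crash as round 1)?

4

Round 1 — lb-1 at 140 > 130. lb-1 crashes.
  lb-1 sheds 140 req/s to edge-1: 140 each.
    edge-1: 10+140 = 150 > 60
Round 2 — edge-1 crashes.
  edge-1 sheds 150 req/s to app-a, cache-2, search-1, worker-1: 37 each (2 lost).
    app-a: 110+37 = 147 ≤ 150
    cache-2: 130+37 = 167 > 160
    search-1: 120+37 = 157 > 150
    worker-1: 40+37 = 77 ≤ 100
Round 3 — cache-2, search-1 crash.
  cache-2 sheds 167 req/s to app-a, worker-1: 83 each (1 lost).
    app-a: 147+83 = 230 > 150
    worker-1: 77+83 = 160 > 100
  search-1 sheds 157 req/s to worker-1: 157 each.
    worker-1: 160+157 = 317 > 100
Round 4 — app-a, worker-1 crash.
  app-a sheds 230 req/s: no online neighbours, lost.
  worker-1 sheds 317 req/s: no online neighbours, lost.
No further crashes.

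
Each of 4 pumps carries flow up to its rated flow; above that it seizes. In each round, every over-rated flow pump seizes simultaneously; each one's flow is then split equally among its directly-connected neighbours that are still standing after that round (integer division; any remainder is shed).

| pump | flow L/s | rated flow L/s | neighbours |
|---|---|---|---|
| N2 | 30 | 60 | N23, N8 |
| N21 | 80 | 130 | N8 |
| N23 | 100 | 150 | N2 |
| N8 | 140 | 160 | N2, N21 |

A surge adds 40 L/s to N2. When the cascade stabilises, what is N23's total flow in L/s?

135

Round 1 — N2 at 70 > 60. N2 seizes.
  N2 sheds 70 L/s to N23, N8: 35 each.
    N23: 100+35 = 135 ≤ 150
    N8: 140+35 = 175 > 160
Round 2 — N8 seizes.
  N8 sheds 175 L/s to N21: 175 each.
    N21: 80+175 = 255 > 130
Round 3 — N21 seizes.
  N21 sheds 255 L/s: no online neighbours, lost.
No further seizures.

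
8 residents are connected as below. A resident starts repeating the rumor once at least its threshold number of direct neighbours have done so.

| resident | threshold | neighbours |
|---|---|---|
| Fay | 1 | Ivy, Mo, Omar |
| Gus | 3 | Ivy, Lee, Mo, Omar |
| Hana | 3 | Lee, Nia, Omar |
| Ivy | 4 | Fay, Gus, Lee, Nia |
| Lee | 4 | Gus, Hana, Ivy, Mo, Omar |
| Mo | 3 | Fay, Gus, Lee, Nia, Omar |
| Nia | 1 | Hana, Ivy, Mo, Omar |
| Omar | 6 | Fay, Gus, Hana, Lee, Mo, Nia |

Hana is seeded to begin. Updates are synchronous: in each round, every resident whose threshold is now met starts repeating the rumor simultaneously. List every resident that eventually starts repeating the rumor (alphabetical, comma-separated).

Hana, Nia

Round 1 — Hana starts repeating the rumor (initial).
Round 2 — checking thresholds:
  Lee: 1 of 5 neighbours < 4, below threshold.
  Nia: 1 of 4 neighbours ≥ 1, starts repeating the rumor.
  Omar: 1 of 6 neighbours < 6, below threshold.
Round 3 — no new spreads; cascade stops.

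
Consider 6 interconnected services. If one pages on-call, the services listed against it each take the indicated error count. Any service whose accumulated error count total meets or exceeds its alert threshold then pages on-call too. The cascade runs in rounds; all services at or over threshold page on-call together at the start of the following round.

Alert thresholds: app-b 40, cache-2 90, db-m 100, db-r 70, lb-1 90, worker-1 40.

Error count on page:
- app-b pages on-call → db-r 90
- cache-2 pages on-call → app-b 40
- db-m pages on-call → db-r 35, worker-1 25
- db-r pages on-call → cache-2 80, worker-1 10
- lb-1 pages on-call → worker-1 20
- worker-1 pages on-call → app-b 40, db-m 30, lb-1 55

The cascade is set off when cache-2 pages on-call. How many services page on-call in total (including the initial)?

Round 1 — cache-2 pages on-call (initial).
  app-b: +40 → 40 ≥ 40
Round 2 — app-b pages on-call.
  db-r: +90 → 90 ≥ 70
Round 3 — db-r pages on-call.
  worker-1: +10 → 10 < 40
No further pages.

3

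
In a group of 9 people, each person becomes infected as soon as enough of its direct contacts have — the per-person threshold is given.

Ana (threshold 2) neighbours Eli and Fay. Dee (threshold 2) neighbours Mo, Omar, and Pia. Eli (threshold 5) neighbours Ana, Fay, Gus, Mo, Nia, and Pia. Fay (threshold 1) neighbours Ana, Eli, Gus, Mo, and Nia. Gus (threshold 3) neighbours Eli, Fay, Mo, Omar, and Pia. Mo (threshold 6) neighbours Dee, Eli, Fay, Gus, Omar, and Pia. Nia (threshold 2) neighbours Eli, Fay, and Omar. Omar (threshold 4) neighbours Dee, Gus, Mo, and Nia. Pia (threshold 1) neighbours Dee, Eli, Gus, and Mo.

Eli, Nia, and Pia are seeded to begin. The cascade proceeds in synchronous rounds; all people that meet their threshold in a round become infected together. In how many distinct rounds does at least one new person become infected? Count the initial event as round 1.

Round 1 — Eli, Nia, Pia become infected (initial).
Round 2 — checking thresholds:
  Ana: 1 of 2 neighbours < 2, not yet.
  Dee: 1 of 3 neighbours < 2, not yet.
  Fay: 2 of 5 neighbours ≥ 1, becomes infected.
  Gus: 2 of 5 neighbours < 3, not yet.
  Mo: 2 of 6 neighbours < 6, not yet.
  Omar: 1 of 4 neighbours < 4, not yet.
Round 3 — checking thresholds:
  Ana: 2 of 2 neighbours ≥ 2, becomes infected.
  Dee: 1 of 3 neighbours < 2, not yet.
  Gus: 3 of 5 neighbours ≥ 3, becomes infected.
  Mo: 3 of 6 neighbours < 6, not yet.
  Omar: 1 of 4 neighbours < 4, not yet.
Round 4 — no new infections; cascade stops.

3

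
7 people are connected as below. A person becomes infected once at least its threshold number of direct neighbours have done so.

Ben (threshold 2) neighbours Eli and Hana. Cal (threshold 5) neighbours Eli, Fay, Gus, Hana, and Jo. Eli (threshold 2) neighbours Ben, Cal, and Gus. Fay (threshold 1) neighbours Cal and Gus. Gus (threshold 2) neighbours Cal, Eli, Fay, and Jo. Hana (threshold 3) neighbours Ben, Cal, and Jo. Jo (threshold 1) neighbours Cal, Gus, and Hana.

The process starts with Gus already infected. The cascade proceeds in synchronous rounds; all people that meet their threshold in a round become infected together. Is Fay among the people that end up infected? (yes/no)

Round 1 — Gus becomes infected (initial).
Round 2 — checking thresholds:
  Cal: 1 of 5 neighbours < 5, holds.
  Eli: 1 of 3 neighbours < 2, holds.
  Fay: 1 of 2 neighbours ≥ 1, becomes infected.
  Jo: 1 of 3 neighbours ≥ 1, becomes infected.
Round 3 — no new infections; cascade stops.

yes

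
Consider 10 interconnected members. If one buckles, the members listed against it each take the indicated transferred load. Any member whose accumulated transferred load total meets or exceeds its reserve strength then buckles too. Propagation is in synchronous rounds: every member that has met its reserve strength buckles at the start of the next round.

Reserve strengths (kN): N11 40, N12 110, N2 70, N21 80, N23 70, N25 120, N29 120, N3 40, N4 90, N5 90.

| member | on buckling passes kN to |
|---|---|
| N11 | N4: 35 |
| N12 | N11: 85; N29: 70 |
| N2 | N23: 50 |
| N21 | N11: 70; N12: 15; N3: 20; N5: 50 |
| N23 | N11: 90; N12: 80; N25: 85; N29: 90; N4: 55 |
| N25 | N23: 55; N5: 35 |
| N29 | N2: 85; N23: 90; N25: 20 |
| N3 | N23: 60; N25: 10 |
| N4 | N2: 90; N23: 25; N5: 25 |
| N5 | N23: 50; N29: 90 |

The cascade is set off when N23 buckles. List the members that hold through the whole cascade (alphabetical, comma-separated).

Round 1 — N23 buckles (initial).
  N11: +90 → 90 ≥ 40
  N12: +80 → 80 < 110
  N25: +85 → 85 < 120
  N29: +90 → 90 < 120
  N4: +55 → 55 < 90
Round 2 — N11 buckles.
  N4: +35 → 90 ≥ 90
Round 3 — N4 buckles.
  N2: +90 → 90 ≥ 70
  N5: +25 → 25 < 90
Round 4 — N2 buckles.
No further bucklings.

N12, N21, N25, N29, N3, N5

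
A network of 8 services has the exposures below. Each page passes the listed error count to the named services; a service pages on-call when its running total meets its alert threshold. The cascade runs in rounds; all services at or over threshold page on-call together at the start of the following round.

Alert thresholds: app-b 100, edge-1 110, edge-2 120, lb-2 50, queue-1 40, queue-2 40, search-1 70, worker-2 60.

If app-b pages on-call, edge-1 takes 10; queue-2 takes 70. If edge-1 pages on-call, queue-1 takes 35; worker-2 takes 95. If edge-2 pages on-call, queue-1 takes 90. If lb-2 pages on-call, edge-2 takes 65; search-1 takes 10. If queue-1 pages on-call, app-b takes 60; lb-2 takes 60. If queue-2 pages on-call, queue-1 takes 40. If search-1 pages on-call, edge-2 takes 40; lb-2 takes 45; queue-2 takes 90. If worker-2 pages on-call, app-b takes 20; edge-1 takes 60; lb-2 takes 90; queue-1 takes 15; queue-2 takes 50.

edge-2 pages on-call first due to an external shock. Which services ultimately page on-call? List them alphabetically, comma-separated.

Round 1 — edge-2 pages on-call (initial).
  queue-1: +90 → 90 ≥ 40
Round 2 — queue-1 pages on-call.
  app-b: +60 → 60 < 100
  lb-2: +60 → 60 ≥ 50
Round 3 — lb-2 pages on-call.
  search-1: +10 → 10 < 70
No further pages.

edge-2, lb-2, queue-1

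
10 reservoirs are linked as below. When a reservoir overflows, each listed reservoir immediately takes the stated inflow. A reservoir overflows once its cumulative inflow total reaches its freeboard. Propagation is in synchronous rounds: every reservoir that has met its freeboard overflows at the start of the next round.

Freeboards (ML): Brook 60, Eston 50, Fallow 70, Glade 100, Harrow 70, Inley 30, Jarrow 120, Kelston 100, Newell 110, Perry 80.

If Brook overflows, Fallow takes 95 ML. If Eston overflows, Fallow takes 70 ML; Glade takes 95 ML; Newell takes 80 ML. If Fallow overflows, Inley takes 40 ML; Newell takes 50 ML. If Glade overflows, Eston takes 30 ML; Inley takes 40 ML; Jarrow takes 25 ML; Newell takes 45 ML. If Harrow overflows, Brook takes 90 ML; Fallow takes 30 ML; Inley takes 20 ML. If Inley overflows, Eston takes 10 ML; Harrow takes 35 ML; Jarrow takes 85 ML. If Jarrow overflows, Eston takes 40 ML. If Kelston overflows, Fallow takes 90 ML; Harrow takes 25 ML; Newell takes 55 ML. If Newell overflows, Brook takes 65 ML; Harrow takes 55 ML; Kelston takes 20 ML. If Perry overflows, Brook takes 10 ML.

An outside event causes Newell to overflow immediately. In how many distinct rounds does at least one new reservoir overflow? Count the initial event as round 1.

Round 1 — Newell overflows (initial).
  Brook: +65 → 65 ≥ 60
  Harrow: +55 → 55 < 70
  Kelston: +20 → 20 < 100
Round 2 — Brook overflows.
  Fallow: +95 → 95 ≥ 70
Round 3 — Fallow overflows.
  Inley: +40 → 40 ≥ 30
Round 4 — Inley overflows.
  Eston: +10 → 10 < 50
  Harrow: +35 → 90 ≥ 70
  Jarrow: +85 → 85 < 120
Round 5 — Harrow overflows.
No further overflows.

5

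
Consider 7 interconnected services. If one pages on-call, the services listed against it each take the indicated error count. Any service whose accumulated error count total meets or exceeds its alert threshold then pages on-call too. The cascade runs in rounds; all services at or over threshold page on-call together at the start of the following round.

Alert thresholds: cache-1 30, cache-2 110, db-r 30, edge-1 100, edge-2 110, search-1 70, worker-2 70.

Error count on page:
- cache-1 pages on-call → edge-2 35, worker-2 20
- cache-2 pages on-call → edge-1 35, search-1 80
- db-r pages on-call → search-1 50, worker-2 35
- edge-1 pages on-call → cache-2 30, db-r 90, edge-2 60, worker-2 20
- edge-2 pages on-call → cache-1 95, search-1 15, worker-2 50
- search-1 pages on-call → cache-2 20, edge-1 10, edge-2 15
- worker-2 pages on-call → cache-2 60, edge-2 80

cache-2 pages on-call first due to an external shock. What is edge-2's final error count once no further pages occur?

15

Round 1 — cache-2 pages on-call (initial).
  edge-1: +35 → 35 < 100
  search-1: +80 → 80 ≥ 70
Round 2 — search-1 pages on-call.
  edge-1: +10 → 45 < 100
  edge-2: +15 → 15 < 110
No further pages.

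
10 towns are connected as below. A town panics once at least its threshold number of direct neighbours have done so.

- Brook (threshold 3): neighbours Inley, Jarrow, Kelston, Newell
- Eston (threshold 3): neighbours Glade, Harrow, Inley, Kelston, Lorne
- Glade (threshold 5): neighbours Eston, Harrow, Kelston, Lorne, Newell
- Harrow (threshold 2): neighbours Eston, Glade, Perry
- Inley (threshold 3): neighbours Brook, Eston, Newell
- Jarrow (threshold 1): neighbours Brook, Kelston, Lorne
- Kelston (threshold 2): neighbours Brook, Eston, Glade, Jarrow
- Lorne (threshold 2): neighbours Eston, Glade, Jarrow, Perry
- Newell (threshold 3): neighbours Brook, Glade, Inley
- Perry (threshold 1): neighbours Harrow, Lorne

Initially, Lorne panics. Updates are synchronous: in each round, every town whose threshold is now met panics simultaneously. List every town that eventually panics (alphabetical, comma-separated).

Jarrow, Lorne, Perry

Round 1 — Lorne panics (initial).
Round 2 — checking thresholds:
  Eston: 1 of 5 neighbours < 3, below threshold.
  Glade: 1 of 5 neighbours < 5, below threshold.
  Jarrow: 1 of 3 neighbours ≥ 1, panics.
  Perry: 1 of 2 neighbours ≥ 1, panics.
Round 3 — no new panics; cascade stops.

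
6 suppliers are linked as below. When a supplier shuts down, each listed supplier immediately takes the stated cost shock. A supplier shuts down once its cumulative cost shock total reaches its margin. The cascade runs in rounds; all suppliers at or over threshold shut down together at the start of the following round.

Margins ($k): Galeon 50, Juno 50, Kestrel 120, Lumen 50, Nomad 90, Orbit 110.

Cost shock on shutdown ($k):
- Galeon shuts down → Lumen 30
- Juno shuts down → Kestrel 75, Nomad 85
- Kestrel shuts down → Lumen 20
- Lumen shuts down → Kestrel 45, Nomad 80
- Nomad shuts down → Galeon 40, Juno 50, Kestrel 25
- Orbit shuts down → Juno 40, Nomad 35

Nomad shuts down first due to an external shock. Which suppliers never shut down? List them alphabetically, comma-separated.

Galeon, Kestrel, Lumen, Orbit

Round 1 — Nomad shuts down (initial).
  Galeon: +40 → 40 < 50
  Juno: +50 → 50 ≥ 50
  Kestrel: +25 → 25 < 120
Round 2 — Juno shuts down.
  Kestrel: +75 → 100 < 120
No further shutdowns.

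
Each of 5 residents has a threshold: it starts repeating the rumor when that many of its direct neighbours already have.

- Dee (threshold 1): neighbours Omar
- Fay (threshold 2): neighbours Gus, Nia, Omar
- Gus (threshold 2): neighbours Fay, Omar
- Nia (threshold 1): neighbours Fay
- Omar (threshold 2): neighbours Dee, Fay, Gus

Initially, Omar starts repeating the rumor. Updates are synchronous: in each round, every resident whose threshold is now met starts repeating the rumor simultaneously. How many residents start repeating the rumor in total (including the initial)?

2

Round 1 — Omar starts repeating the rumor (initial).
Round 2 — checking thresholds:
  Dee: 1 of 1 neighbours ≥ 1, starts repeating the rumor.
  Fay: 1 of 3 neighbours < 2, below threshold.
  Gus: 1 of 2 neighbours < 2, below threshold.
Round 3 — no new spreads; cascade stops.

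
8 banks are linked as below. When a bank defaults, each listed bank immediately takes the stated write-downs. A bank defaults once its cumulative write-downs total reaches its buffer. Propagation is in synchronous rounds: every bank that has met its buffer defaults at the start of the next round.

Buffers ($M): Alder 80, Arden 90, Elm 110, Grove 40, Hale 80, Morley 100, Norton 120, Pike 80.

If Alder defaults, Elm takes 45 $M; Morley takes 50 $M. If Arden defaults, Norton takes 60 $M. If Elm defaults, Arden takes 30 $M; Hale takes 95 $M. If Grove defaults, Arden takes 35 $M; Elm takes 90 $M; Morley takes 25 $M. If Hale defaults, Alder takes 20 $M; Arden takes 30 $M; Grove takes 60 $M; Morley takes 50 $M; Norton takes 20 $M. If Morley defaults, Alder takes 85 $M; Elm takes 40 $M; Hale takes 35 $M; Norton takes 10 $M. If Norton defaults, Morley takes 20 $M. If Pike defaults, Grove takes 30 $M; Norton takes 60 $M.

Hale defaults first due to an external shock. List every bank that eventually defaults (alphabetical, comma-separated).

Round 1 — Hale defaults (initial).
  Alder: +20 → 20 < 80
  Arden: +30 → 30 < 90
  Grove: +60 → 60 ≥ 40
  Morley: +50 → 50 < 100
  Norton: +20 → 20 < 120
Round 2 — Grove defaults.
  Arden: +35 → 65 < 90
  Elm: +90 → 90 < 110
  Morley: +25 → 75 < 100
No further defaults.

Grove, Hale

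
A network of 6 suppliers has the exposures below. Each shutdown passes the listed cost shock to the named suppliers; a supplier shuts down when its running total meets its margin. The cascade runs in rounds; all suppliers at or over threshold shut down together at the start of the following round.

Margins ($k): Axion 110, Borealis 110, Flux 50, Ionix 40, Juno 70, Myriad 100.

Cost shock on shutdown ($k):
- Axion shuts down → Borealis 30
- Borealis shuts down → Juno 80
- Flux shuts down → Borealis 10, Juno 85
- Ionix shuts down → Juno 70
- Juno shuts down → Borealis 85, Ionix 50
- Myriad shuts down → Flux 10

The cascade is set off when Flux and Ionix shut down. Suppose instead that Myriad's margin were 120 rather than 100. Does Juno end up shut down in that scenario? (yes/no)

With Myriad's margin at 120:
Round 1 — Flux, Ionix shut down (initial).
  Borealis: +10 → 10 < 110
  Juno: +85+70 → 155 ≥ 70
Round 2 — Juno shuts down.
  Borealis: +85 → 95 < 110
No further shutdowns.

yes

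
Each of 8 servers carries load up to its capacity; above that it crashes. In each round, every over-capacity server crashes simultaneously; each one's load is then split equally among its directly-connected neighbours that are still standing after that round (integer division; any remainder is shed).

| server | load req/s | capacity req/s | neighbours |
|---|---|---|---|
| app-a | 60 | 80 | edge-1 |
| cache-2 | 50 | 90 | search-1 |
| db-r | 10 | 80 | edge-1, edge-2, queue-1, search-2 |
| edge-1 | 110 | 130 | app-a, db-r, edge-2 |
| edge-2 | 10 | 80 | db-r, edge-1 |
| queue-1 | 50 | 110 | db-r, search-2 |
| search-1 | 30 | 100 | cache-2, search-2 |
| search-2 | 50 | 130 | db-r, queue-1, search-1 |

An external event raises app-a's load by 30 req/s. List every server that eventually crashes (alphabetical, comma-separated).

app-a, db-r, edge-1, edge-2

Round 1 — app-a at 90 > 80. app-a crashes.
  app-a sheds 90 req/s to edge-1: 90 each.
    edge-1: 110+90 = 200 > 130
Round 2 — edge-1 crashes.
  edge-1 sheds 200 req/s to db-r, edge-2: 100 each.
    db-r: 10+100 = 110 > 80
    edge-2: 10+100 = 110 > 80
Round 3 — db-r, edge-2 crash.
  db-r sheds 110 req/s to queue-1, search-2: 55 each.
    queue-1: 50+55 = 105 ≤ 110
    search-2: 50+55 = 105 ≤ 130
  edge-2 sheds 110 req/s: no online neighbours, lost.
No further crashes.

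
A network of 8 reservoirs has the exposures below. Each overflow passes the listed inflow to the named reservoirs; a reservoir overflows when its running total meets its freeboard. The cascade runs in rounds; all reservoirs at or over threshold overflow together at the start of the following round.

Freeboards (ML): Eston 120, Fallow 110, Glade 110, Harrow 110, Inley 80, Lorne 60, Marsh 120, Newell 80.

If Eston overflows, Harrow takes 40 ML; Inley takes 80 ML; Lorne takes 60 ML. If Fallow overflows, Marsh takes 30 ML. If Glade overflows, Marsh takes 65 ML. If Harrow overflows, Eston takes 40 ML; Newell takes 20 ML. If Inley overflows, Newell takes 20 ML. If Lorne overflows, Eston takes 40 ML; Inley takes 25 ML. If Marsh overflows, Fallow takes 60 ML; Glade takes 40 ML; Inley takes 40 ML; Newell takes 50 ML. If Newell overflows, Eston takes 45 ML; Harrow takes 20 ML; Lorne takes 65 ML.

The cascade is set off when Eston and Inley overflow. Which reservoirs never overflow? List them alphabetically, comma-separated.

Fallow, Glade, Harrow, Marsh, Newell

Round 1 — Eston, Inley overflow (initial).
  Harrow: +40 → 40 < 110
  Lorne: +60 → 60 ≥ 60
  Newell: +20 → 20 < 80
Round 2 — Lorne overflows.
No further overflows.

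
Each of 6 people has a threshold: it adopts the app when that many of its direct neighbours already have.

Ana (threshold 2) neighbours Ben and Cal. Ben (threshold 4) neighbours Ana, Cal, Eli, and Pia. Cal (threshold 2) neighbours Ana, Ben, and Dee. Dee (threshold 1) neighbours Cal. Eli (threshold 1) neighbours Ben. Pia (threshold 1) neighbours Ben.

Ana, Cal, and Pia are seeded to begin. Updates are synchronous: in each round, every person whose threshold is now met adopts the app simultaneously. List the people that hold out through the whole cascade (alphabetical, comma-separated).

Round 1 — Ana, Cal, Pia adopt the app (initial).
Round 2 — checking thresholds:
  Ben: 3 of 4 neighbours < 4, holds.
  Dee: 1 of 1 neighbours ≥ 1, adopts the app.
Round 3 — no new adoptions; cascade stops.

Ben, Eli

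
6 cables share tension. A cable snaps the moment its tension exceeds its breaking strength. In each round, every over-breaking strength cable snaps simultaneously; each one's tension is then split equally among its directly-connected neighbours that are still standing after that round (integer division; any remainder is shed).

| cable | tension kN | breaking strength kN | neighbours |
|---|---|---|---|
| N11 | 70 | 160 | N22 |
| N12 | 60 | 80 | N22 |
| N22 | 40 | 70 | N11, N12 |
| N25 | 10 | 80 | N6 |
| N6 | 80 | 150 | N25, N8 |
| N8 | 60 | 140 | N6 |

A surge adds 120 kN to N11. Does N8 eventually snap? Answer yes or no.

Round 1 — N11 at 190 > 160. N11 snaps.
  N11 sheds 190 kN to N22: 190 each.
    N22: 40+190 = 230 > 70
Round 2 — N22 snaps.
  N22 sheds 230 kN to N12: 230 each.
    N12: 60+230 = 290 > 80
Round 3 — N12 snaps.
  N12 sheds 290 kN: no online neighbours, lost.
No further breaks.

no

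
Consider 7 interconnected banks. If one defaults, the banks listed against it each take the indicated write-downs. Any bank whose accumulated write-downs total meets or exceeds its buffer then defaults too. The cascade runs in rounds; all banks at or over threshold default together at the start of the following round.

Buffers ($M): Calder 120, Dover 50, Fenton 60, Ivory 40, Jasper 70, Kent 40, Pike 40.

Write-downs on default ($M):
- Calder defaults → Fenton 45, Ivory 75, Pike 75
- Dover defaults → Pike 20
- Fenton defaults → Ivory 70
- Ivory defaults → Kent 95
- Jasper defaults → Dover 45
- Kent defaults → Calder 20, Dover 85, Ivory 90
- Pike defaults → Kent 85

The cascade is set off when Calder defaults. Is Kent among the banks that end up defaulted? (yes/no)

yes

Round 1 — Calder defaults (initial).
  Fenton: +45 → 45 < 60
  Ivory: +75 → 75 ≥ 40
  Pike: +75 → 75 ≥ 40
Round 2 — Ivory, Pike default.
  Kent: +95+85 → 180 ≥ 40
Round 3 — Kent defaults.
  Dover: +85 → 85 ≥ 50
Round 4 — Dover defaults.
No further defaults.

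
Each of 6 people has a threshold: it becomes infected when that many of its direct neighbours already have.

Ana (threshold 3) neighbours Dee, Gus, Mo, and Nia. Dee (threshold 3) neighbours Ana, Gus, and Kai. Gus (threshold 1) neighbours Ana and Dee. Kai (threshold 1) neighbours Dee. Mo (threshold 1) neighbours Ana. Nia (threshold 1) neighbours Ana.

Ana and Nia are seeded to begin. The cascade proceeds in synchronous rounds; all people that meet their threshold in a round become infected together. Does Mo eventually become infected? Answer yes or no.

Round 1 — Ana, Nia become infected (initial).
Round 2 — checking thresholds:
  Dee: 1 of 3 neighbours < 3, not yet.
  Gus: 1 of 2 neighbours ≥ 1, becomes infected.
  Mo: 1 of 1 neighbours ≥ 1, becomes infected.
Round 3 — no new infections; cascade stops.

yes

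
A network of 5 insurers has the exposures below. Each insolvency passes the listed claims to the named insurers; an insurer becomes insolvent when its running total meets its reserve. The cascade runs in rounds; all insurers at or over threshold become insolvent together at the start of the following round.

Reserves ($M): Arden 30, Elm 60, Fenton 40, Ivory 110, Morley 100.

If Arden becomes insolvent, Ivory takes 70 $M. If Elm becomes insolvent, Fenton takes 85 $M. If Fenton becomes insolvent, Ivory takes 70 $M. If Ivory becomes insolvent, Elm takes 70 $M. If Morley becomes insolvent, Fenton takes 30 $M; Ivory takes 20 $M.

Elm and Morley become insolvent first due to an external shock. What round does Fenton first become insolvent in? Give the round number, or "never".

2

Round 1 — Elm, Morley become insolvent (initial).
  Fenton: +85+30 → 115 ≥ 40
  Ivory: +20 → 20 < 110
Round 2 — Fenton becomes insolvent.
  Ivory: +70 → 90 < 110
No further insolvencies.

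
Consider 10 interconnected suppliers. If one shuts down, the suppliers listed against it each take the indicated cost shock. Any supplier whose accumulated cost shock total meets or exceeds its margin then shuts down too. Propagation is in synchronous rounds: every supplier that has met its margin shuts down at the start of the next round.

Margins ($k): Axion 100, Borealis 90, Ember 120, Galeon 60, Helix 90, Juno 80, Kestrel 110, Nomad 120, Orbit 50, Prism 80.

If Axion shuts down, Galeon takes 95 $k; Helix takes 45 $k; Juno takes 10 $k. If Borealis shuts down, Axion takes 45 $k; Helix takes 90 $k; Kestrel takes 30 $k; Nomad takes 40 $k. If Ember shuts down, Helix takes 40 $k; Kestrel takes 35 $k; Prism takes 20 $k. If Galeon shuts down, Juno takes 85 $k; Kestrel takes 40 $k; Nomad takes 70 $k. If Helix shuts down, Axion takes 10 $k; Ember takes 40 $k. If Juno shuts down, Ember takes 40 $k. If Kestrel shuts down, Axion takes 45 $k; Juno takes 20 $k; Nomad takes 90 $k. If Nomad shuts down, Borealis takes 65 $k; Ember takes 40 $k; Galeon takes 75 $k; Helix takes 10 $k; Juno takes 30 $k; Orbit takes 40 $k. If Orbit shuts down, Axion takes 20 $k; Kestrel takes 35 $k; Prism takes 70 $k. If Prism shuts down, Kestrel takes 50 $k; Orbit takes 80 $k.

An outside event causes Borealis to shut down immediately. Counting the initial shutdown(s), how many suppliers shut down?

Round 1 — Borealis shuts down (initial).
  Axion: +45 → 45 < 100
  Helix: +90 → 90 ≥ 90
  Kestrel: +30 → 30 < 110
  Nomad: +40 → 40 < 120
Round 2 — Helix shuts down.
  Axion: +10 → 55 < 100
  Ember: +40 → 40 < 120
No further shutdowns.

2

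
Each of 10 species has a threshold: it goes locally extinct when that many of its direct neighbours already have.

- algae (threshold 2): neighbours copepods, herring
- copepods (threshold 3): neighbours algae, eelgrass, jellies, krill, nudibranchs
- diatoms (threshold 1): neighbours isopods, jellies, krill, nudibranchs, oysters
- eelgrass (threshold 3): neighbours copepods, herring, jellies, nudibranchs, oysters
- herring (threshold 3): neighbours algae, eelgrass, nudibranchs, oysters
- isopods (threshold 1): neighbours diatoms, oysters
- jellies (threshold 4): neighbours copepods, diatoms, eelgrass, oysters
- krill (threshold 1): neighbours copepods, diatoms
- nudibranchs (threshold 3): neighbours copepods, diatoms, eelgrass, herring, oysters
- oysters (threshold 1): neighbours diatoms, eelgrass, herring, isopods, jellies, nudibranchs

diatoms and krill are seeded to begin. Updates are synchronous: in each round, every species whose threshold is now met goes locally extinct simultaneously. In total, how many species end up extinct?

Round 1 — diatoms, krill go locally extinct (initial).
Round 2 — checking thresholds:
  copepods: 1 of 5 neighbours < 3, not yet.
  isopods: 1 of 2 neighbours ≥ 1, goes locally extinct.
  jellies: 1 of 4 neighbours < 4, not yet.
  nudibranchs: 1 of 5 neighbours < 3, not yet.
  oysters: 1 of 6 neighbours ≥ 1, goes locally extinct.
Round 3 — no new extinctions; cascade stops.

4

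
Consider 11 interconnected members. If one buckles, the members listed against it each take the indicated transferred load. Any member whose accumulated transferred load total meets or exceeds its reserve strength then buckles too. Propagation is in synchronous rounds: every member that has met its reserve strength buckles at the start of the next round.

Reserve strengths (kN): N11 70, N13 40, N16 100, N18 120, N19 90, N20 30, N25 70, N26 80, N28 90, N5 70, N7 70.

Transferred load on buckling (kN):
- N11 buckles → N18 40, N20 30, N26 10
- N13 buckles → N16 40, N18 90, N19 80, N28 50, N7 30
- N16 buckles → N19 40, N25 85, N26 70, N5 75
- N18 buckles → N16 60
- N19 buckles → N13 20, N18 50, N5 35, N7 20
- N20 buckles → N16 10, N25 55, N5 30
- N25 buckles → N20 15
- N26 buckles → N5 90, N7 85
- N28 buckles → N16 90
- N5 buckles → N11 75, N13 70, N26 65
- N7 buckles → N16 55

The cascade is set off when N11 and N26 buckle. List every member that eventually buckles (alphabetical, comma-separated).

N11, N13, N16, N18, N19, N20, N25, N26, N5, N7

Round 1 — N11, N26 buckle (initial).
  N18: +40 → 40 < 120
  N20: +30 → 30 ≥ 30
  N5: +90 → 90 ≥ 70
  N7: +85 → 85 ≥ 70
Round 2 — N20, N5, N7 buckle.
  N13: +70 → 70 ≥ 40
  N16: +10+55 → 65 < 100
  N25: +55 → 55 < 70
Round 3 — N13 buckles.
  N16: +40 → 105 ≥ 100
  N18: +90 → 130 ≥ 120
  N19: +80 → 80 < 90
  N28: +50 → 50 < 90
Round 4 — N16, N18 buckle.
  N19: +40 → 120 ≥ 90
  N25: +85 → 140 ≥ 70
Round 5 — N19, N25 buckle.
No further bucklings.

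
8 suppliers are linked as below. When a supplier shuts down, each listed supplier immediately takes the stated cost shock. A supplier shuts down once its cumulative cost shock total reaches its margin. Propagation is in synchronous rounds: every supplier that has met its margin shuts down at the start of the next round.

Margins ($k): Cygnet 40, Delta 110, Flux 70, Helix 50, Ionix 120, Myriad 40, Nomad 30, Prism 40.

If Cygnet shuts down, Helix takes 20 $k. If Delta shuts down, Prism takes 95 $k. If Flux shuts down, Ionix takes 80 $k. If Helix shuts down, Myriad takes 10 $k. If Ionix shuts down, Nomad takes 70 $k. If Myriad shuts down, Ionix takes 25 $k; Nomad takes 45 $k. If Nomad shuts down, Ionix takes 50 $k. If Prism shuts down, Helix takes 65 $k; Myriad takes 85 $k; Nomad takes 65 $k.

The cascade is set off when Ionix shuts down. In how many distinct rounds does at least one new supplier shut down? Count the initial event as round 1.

Round 1 — Ionix shuts down (initial).
  Nomad: +70 → 70 ≥ 30
Round 2 — Nomad shuts down.
No further shutdowns.

2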